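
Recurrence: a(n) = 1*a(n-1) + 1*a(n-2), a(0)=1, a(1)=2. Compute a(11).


Build bottom-up:
...a(9)=89, a(10)=144, a(11)=1*144+1*89=233


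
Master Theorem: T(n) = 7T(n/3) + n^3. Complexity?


a=7, b=3, c=3. log_3(7)=1.771 < c=3. Case 3: O(n^c) = O(n^3)
Complexity: O(n^3)


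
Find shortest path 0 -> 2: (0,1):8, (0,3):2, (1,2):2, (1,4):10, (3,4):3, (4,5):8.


Dijkstra from 0:
Distances: {0: 0, 1: 8, 2: 10, 3: 2, 4: 5, 5: 13}
Shortest distance to 2 = 10, path = [0, 1, 2]


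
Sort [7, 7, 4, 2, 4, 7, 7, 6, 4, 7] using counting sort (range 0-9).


Count array: [0, 0, 1, 0, 3, 0, 1, 5, 0, 0]
Reconstruct: [2, 4, 4, 4, 6, 7, 7, 7, 7, 7]


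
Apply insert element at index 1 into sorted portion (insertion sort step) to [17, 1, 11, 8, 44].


After one pass: [1, 17, 11, 8, 44]


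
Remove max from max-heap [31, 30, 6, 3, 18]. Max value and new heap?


Max = 31
Replace root with last, heapify down
Resulting heap: [30, 18, 6, 3]


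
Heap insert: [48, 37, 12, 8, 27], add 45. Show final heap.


Append 45: [48, 37, 12, 8, 27, 45]
Bubble up: swap idx 5(45) with idx 2(12)
Result: [48, 37, 45, 8, 27, 12]


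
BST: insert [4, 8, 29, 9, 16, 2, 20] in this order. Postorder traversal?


Root = 4; build tree by BST insertion.
Postorder traversal: [2, 20, 16, 9, 29, 8, 4]


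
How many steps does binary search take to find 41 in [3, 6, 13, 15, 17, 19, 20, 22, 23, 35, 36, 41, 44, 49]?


Search for 41:
[0,13] mid=6 arr[6]=20
[7,13] mid=10 arr[10]=36
[11,13] mid=12 arr[12]=44
[11,11] mid=11 arr[11]=41
Total: 4 comparisons


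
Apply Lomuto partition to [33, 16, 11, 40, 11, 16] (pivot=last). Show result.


Elements <= 16 go left of pivot.
Result: [16, 11, 11, 16, 33, 40], pivot at index 3


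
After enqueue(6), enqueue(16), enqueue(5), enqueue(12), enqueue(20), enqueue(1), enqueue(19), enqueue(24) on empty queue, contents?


enqueue(6) -> [6]
enqueue(16) -> [6, 16]
enqueue(5) -> [6, 16, 5]
enqueue(12) -> [6, 16, 5, 12]
enqueue(20) -> [6, 16, 5, 12, 20]
enqueue(1) -> [6, 16, 5, 12, 20, 1]
enqueue(19) -> [6, 16, 5, 12, 20, 1, 19]
enqueue(24) -> [6, 16, 5, 12, 20, 1, 19, 24]
Final queue (front to back): [6, 16, 5, 12, 20, 1, 19, 24]


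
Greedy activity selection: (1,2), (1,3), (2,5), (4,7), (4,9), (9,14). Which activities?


Greedy: pick earliest-ending, then skip overlaps.
Selected (3 activities): [(1, 2), (2, 5), (9, 14)]


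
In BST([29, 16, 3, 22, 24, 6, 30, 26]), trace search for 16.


BST root = 29
Search for 16: compare at each node
Path: [29, 16]


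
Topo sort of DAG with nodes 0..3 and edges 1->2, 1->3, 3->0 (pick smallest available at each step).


Kahn's algorithm, process smallest node first
Order: [1, 2, 3, 0]


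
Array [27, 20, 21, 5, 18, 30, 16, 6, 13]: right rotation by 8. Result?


Right rotate by 8: [20, 21, 5, 18, 30, 16, 6, 13, 27]


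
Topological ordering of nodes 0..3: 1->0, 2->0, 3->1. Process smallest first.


Kahn's algorithm, process smallest node first
Order: [2, 3, 1, 0]


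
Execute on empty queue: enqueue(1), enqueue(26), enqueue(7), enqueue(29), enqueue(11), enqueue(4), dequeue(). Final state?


enqueue(1) -> [1]
enqueue(26) -> [1, 26]
enqueue(7) -> [1, 26, 7]
enqueue(29) -> [1, 26, 7, 29]
enqueue(11) -> [1, 26, 7, 29, 11]
enqueue(4) -> [1, 26, 7, 29, 11, 4]
dequeue() returns 1 -> [26, 7, 29, 11, 4]
Final queue (front to back): [26, 7, 29, 11, 4]


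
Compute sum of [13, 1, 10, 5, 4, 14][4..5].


Prefix sums: [0, 13, 14, 24, 29, 33, 47]
Sum[4..5] = prefix[6] - prefix[4] = 47 - 29 = 18


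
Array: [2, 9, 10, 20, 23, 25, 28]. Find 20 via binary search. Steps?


Search for 20:
[0,6] mid=3 arr[3]=20
Total: 1 comparisons


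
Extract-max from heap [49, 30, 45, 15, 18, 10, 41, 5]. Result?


Max = 49
Replace root with last, heapify down
Resulting heap: [45, 30, 41, 15, 18, 10, 5]


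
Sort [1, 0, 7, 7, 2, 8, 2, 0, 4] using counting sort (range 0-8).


Count array: [2, 1, 2, 0, 1, 0, 0, 2, 1]
Reconstruct: [0, 0, 1, 2, 2, 4, 7, 7, 8]


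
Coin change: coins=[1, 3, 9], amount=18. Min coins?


dp[0]=0; dp[i]=1+min(dp[i-c] for c in coins)
...dp[13]=3, dp[14]=4, dp[15]=3, dp[16]=4, dp[17]=5, dp[18]=2
Minimum coins for 18 = 2


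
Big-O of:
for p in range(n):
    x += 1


Per nesting level: O(n) = O(n)
Complexity: O(n)


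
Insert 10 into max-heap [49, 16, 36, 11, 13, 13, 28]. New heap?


Append 10: [49, 16, 36, 11, 13, 13, 28, 10]
Bubble up: no swaps needed
Result: [49, 16, 36, 11, 13, 13, 28, 10]


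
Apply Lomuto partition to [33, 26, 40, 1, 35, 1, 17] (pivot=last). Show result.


Elements <= 17 go left of pivot.
Result: [1, 1, 17, 33, 35, 26, 40], pivot at index 2


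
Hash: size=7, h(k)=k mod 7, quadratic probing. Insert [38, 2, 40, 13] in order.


Insertions: 38->slot 3; 2->slot 2; 40->slot 5; 13->slot 6
Table: [None, None, 2, 38, None, 40, 13]


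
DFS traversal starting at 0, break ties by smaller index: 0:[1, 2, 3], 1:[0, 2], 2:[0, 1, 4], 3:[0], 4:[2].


DFS stack-based: start with [0]
Visit order: [0, 1, 2, 4, 3]


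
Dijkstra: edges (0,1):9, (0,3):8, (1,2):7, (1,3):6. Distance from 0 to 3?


Dijkstra from 0:
Distances: {0: 0, 1: 9, 2: 16, 3: 8}
Shortest distance to 3 = 8, path = [0, 3]


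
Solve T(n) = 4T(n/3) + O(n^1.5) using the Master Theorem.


a=4, b=3, c=1.5. log_3(4)=1.262 < c=1.5. Case 3: O(n^c) = O(n^1.500)
Complexity: O(n^1.500)


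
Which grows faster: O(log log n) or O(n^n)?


double-logarithmic grows slower than n^n
O(log log n) is asymptotically smaller; O(n^n) grows faster


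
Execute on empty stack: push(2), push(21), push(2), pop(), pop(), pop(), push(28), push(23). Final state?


push(2) -> [2]
push(21) -> [2, 21]
push(2) -> [2, 21, 2]
pop() returns 2 -> [2, 21]
pop() returns 21 -> [2]
pop() returns 2 -> []
push(28) -> [28]
push(23) -> [28, 23]
Final stack (bottom to top): [28, 23]


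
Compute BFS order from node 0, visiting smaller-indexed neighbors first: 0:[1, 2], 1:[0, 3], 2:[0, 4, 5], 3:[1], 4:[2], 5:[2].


BFS queue: start with [0]
Visit order: [0, 1, 2, 3, 4, 5]


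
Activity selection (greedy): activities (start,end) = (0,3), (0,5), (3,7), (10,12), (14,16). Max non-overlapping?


Greedy: pick earliest-ending, then skip overlaps.
Selected (4 activities): [(0, 3), (3, 7), (10, 12), (14, 16)]


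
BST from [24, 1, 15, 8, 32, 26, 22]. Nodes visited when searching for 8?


BST root = 24
Search for 8: compare at each node
Path: [24, 1, 15, 8]


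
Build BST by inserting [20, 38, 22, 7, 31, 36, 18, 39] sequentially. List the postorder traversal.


Root = 20; build tree by BST insertion.
Postorder traversal: [18, 7, 36, 31, 22, 39, 38, 20]


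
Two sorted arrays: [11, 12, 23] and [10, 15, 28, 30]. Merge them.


Compare heads, take smaller each step.
Merged: [10, 11, 12, 15, 23, 28, 30]


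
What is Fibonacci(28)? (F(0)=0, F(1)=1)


F(n)=F(n-1)+F(n-2)
...F(26)=121393, F(27)=196418, F(28)=317811


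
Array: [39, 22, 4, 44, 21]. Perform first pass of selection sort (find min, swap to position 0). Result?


After one pass: [4, 22, 39, 44, 21]


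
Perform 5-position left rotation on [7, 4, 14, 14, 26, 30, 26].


Left rotate by 5: [30, 26, 7, 4, 14, 14, 26]


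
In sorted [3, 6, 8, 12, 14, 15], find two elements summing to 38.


Two pointers: lo=0, hi=5
No pair sums to 38


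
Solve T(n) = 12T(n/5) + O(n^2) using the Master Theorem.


a=12, b=5, c=2. log_5(12)=1.544 < c=2. Case 3: O(n^c) = O(n^2)
Complexity: O(n^2)


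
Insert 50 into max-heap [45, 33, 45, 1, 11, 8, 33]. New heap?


Append 50: [45, 33, 45, 1, 11, 8, 33, 50]
Bubble up: swap idx 7(50) with idx 3(1); swap idx 3(50) with idx 1(33); swap idx 1(50) with idx 0(45)
Result: [50, 45, 45, 33, 11, 8, 33, 1]


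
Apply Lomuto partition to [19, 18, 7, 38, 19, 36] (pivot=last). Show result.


Elements <= 36 go left of pivot.
Result: [19, 18, 7, 19, 36, 38], pivot at index 4


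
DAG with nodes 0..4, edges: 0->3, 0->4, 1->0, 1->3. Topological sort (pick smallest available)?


Kahn's algorithm, process smallest node first
Order: [1, 0, 2, 3, 4]


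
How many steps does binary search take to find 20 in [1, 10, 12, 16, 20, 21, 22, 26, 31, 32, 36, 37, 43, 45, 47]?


Search for 20:
[0,14] mid=7 arr[7]=26
[0,6] mid=3 arr[3]=16
[4,6] mid=5 arr[5]=21
[4,4] mid=4 arr[4]=20
Total: 4 comparisons


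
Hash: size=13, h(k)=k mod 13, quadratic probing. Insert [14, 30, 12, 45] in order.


Insertions: 14->slot 1; 30->slot 4; 12->slot 12; 45->slot 6
Table: [None, 14, None, None, 30, None, 45, None, None, None, None, None, 12]


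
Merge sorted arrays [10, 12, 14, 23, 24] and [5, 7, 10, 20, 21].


Compare heads, take smaller each step.
Merged: [5, 7, 10, 10, 12, 14, 20, 21, 23, 24]


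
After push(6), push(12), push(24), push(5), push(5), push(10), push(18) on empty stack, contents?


push(6) -> [6]
push(12) -> [6, 12]
push(24) -> [6, 12, 24]
push(5) -> [6, 12, 24, 5]
push(5) -> [6, 12, 24, 5, 5]
push(10) -> [6, 12, 24, 5, 5, 10]
push(18) -> [6, 12, 24, 5, 5, 10, 18]
Final stack (bottom to top): [6, 12, 24, 5, 5, 10, 18]


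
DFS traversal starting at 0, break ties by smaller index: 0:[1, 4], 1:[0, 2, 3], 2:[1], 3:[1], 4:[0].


DFS stack-based: start with [0]
Visit order: [0, 1, 2, 3, 4]


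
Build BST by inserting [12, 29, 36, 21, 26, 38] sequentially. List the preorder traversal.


Root = 12; build tree by BST insertion.
Preorder traversal: [12, 29, 21, 26, 36, 38]


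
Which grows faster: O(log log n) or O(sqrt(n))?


double-logarithmic grows slower than sublinear
O(log log n) is asymptotically smaller; O(sqrt(n)) grows faster


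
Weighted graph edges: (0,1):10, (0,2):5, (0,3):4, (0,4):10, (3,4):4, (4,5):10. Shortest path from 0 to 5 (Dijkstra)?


Dijkstra from 0:
Distances: {0: 0, 1: 10, 2: 5, 3: 4, 4: 8, 5: 18}
Shortest distance to 5 = 18, path = [0, 3, 4, 5]


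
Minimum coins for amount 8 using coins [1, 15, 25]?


dp[0]=0; dp[i]=1+min(dp[i-c] for c in coins)
...dp[3]=3, dp[4]=4, dp[5]=5, dp[6]=6, dp[7]=7, dp[8]=8
Minimum coins for 8 = 8


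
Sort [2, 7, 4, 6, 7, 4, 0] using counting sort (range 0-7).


Count array: [1, 0, 1, 0, 2, 0, 1, 2]
Reconstruct: [0, 2, 4, 4, 6, 7, 7]


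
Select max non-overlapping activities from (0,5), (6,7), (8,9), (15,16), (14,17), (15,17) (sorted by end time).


Greedy: pick earliest-ending, then skip overlaps.
Selected (4 activities): [(0, 5), (6, 7), (8, 9), (15, 16)]


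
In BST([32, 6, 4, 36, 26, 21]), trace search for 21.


BST root = 32
Search for 21: compare at each node
Path: [32, 6, 26, 21]


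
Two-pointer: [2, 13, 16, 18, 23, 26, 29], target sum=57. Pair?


Two pointers: lo=0, hi=6
No pair sums to 57


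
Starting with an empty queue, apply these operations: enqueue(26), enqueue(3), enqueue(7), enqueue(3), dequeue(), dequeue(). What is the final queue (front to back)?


enqueue(26) -> [26]
enqueue(3) -> [26, 3]
enqueue(7) -> [26, 3, 7]
enqueue(3) -> [26, 3, 7, 3]
dequeue() returns 26 -> [3, 7, 3]
dequeue() returns 3 -> [7, 3]
Final queue (front to back): [7, 3]


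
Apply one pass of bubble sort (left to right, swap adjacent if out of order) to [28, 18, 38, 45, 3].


After one pass: [18, 28, 38, 3, 45]


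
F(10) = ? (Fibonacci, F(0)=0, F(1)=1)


F(n)=F(n-1)+F(n-2)
...F(8)=21, F(9)=34, F(10)=55


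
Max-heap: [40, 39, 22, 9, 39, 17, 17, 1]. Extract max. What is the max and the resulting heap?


Max = 40
Replace root with last, heapify down
Resulting heap: [39, 39, 22, 9, 1, 17, 17]


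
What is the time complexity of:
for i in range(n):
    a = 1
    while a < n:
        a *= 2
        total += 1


Per nesting level: O(n) * O(log n) = O(n log n)
Complexity: O(n log n)


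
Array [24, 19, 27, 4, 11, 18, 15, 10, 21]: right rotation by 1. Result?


Right rotate by 1: [21, 24, 19, 27, 4, 11, 18, 15, 10]


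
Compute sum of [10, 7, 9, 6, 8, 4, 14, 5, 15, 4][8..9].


Prefix sums: [0, 10, 17, 26, 32, 40, 44, 58, 63, 78, 82]
Sum[8..9] = prefix[10] - prefix[8] = 82 - 63 = 19


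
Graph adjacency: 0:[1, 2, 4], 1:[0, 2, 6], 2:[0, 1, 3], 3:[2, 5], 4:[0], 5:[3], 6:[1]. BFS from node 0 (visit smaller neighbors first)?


BFS queue: start with [0]
Visit order: [0, 1, 2, 4, 6, 3, 5]


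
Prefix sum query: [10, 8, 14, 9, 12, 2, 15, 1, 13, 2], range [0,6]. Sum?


Prefix sums: [0, 10, 18, 32, 41, 53, 55, 70, 71, 84, 86]
Sum[0..6] = prefix[7] - prefix[0] = 70 - 0 = 70


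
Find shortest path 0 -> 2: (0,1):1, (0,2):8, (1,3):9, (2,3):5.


Dijkstra from 0:
Distances: {0: 0, 1: 1, 2: 8, 3: 10}
Shortest distance to 2 = 8, path = [0, 2]


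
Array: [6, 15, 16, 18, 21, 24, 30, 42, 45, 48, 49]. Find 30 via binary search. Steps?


Search for 30:
[0,10] mid=5 arr[5]=24
[6,10] mid=8 arr[8]=45
[6,7] mid=6 arr[6]=30
Total: 3 comparisons


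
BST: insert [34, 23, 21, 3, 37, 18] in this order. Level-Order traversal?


Root = 34; build tree by BST insertion.
Level-Order traversal: [34, 23, 37, 21, 3, 18]


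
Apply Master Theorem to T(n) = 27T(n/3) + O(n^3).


a=27, b=3, c=3. log_3(27)=3 = c=3. Case 2: O(n^c log n) = O(n^3 log n)
Complexity: O(n^3 log n)


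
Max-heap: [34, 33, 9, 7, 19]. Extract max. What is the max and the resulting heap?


Max = 34
Replace root with last, heapify down
Resulting heap: [33, 19, 9, 7]


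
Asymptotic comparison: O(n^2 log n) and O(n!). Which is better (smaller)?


n^2 log n grows slower than factorial
O(n^2 log n) is asymptotically smaller; O(n!) grows faster


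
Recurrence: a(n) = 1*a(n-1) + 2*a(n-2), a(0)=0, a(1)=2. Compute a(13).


Build bottom-up:
...a(11)=1366, a(12)=2730, a(13)=1*2730+2*1366=5462


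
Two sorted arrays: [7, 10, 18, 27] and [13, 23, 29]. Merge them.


Compare heads, take smaller each step.
Merged: [7, 10, 13, 18, 23, 27, 29]


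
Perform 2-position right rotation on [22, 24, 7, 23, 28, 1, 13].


Right rotate by 2: [1, 13, 22, 24, 7, 23, 28]


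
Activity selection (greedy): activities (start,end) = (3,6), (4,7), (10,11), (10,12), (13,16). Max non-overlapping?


Greedy: pick earliest-ending, then skip overlaps.
Selected (3 activities): [(3, 6), (10, 11), (13, 16)]


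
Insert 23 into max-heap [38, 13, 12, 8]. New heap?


Append 23: [38, 13, 12, 8, 23]
Bubble up: swap idx 4(23) with idx 1(13)
Result: [38, 23, 12, 8, 13]


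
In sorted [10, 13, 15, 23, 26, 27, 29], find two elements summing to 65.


Two pointers: lo=0, hi=6
No pair sums to 65


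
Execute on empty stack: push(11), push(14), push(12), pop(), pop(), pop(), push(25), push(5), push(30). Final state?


push(11) -> [11]
push(14) -> [11, 14]
push(12) -> [11, 14, 12]
pop() returns 12 -> [11, 14]
pop() returns 14 -> [11]
pop() returns 11 -> []
push(25) -> [25]
push(5) -> [25, 5]
push(30) -> [25, 5, 30]
Final stack (bottom to top): [25, 5, 30]


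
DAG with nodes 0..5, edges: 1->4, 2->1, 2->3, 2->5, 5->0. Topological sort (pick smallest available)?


Kahn's algorithm, process smallest node first
Order: [2, 1, 3, 4, 5, 0]


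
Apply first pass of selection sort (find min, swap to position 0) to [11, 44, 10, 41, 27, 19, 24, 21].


After one pass: [10, 44, 11, 41, 27, 19, 24, 21]


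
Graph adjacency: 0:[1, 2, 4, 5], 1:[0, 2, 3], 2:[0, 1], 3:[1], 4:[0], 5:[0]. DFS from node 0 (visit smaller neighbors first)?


DFS stack-based: start with [0]
Visit order: [0, 1, 2, 3, 4, 5]


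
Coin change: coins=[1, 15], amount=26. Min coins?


dp[0]=0; dp[i]=1+min(dp[i-c] for c in coins)
...dp[21]=7, dp[22]=8, dp[23]=9, dp[24]=10, dp[25]=11, dp[26]=12
Minimum coins for 26 = 12


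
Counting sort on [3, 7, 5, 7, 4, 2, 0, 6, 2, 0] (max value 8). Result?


Count array: [2, 0, 2, 1, 1, 1, 1, 2, 0]
Reconstruct: [0, 0, 2, 2, 3, 4, 5, 6, 7, 7]


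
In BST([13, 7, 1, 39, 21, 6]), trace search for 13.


BST root = 13
Search for 13: compare at each node
Path: [13]


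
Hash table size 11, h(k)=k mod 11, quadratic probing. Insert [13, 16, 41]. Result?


Insertions: 13->slot 2; 16->slot 5; 41->slot 8
Table: [None, None, 13, None, None, 16, None, None, 41, None, None]


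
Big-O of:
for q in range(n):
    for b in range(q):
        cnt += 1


Per nesting level: O(n) * O(n) [triangular over q] = O(n^2)
Complexity: O(n^2)


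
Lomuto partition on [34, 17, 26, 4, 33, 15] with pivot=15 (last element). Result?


Elements <= 15 go left of pivot.
Result: [4, 15, 26, 34, 33, 17], pivot at index 1


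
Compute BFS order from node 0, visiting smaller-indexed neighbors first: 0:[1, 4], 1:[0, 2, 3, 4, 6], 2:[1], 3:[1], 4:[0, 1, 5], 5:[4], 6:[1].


BFS queue: start with [0]
Visit order: [0, 1, 4, 2, 3, 6, 5]


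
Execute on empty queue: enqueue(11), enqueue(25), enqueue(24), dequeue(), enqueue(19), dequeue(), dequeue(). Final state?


enqueue(11) -> [11]
enqueue(25) -> [11, 25]
enqueue(24) -> [11, 25, 24]
dequeue() returns 11 -> [25, 24]
enqueue(19) -> [25, 24, 19]
dequeue() returns 25 -> [24, 19]
dequeue() returns 24 -> [19]
Final queue (front to back): [19]


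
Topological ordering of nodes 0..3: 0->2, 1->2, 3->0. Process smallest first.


Kahn's algorithm, process smallest node first
Order: [1, 3, 0, 2]


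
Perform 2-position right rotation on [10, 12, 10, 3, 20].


Right rotate by 2: [3, 20, 10, 12, 10]


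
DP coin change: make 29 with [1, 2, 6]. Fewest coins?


dp[0]=0; dp[i]=1+min(dp[i-c] for c in coins)
...dp[24]=4, dp[25]=5, dp[26]=5, dp[27]=6, dp[28]=6, dp[29]=7
Minimum coins for 29 = 7


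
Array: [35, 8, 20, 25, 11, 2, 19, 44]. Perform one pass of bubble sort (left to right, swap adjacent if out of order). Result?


After one pass: [8, 20, 25, 11, 2, 19, 35, 44]


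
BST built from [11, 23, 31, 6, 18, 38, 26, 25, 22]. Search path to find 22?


BST root = 11
Search for 22: compare at each node
Path: [11, 23, 18, 22]


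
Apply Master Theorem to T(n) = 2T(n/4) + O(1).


a=2, b=4, c=0. log_4(2)=0.5 > c=0. Case 1: O(n^log_b(a)) = O(sqrt(n))
Complexity: O(sqrt(n))


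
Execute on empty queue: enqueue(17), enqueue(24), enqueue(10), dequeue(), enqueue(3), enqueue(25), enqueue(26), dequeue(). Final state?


enqueue(17) -> [17]
enqueue(24) -> [17, 24]
enqueue(10) -> [17, 24, 10]
dequeue() returns 17 -> [24, 10]
enqueue(3) -> [24, 10, 3]
enqueue(25) -> [24, 10, 3, 25]
enqueue(26) -> [24, 10, 3, 25, 26]
dequeue() returns 24 -> [10, 3, 25, 26]
Final queue (front to back): [10, 3, 25, 26]


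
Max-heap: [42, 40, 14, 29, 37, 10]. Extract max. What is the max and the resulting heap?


Max = 42
Replace root with last, heapify down
Resulting heap: [40, 37, 14, 29, 10]


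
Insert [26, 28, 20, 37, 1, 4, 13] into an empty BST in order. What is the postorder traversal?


Root = 26; build tree by BST insertion.
Postorder traversal: [13, 4, 1, 20, 37, 28, 26]


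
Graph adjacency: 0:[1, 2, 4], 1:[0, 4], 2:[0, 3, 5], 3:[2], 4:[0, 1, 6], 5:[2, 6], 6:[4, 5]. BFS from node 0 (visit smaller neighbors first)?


BFS queue: start with [0]
Visit order: [0, 1, 2, 4, 3, 5, 6]


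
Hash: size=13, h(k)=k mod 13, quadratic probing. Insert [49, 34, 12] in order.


Insertions: 49->slot 10; 34->slot 8; 12->slot 12
Table: [None, None, None, None, None, None, None, None, 34, None, 49, None, 12]


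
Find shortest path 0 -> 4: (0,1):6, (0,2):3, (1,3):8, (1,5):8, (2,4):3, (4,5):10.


Dijkstra from 0:
Distances: {0: 0, 1: 6, 2: 3, 3: 14, 4: 6, 5: 14}
Shortest distance to 4 = 6, path = [0, 2, 4]


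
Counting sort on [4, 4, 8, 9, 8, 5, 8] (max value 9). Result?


Count array: [0, 0, 0, 0, 2, 1, 0, 0, 3, 1]
Reconstruct: [4, 4, 5, 8, 8, 8, 9]


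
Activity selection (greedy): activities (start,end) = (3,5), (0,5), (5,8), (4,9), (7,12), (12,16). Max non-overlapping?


Greedy: pick earliest-ending, then skip overlaps.
Selected (3 activities): [(3, 5), (5, 8), (12, 16)]


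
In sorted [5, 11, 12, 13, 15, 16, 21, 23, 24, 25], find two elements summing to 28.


Two pointers: lo=0, hi=9
Found pair: (5, 23) summing to 28


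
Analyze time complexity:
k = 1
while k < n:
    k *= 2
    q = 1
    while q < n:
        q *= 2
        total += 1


Per nesting level: O(log n) * O(log n) = O((log n)^2)
Complexity: O((log n)^2)


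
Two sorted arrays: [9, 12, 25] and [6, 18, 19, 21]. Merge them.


Compare heads, take smaller each step.
Merged: [6, 9, 12, 18, 19, 21, 25]


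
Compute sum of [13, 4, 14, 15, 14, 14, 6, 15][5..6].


Prefix sums: [0, 13, 17, 31, 46, 60, 74, 80, 95]
Sum[5..6] = prefix[7] - prefix[5] = 80 - 60 = 20


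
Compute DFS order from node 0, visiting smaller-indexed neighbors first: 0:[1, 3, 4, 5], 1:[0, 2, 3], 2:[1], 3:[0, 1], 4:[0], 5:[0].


DFS stack-based: start with [0]
Visit order: [0, 1, 2, 3, 4, 5]


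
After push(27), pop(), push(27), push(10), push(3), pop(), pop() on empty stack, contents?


push(27) -> [27]
pop() returns 27 -> []
push(27) -> [27]
push(10) -> [27, 10]
push(3) -> [27, 10, 3]
pop() returns 3 -> [27, 10]
pop() returns 10 -> [27]
Final stack (bottom to top): [27]


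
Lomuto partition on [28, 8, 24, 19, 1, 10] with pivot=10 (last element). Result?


Elements <= 10 go left of pivot.
Result: [8, 1, 10, 19, 28, 24], pivot at index 2


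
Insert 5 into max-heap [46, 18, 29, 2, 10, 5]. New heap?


Append 5: [46, 18, 29, 2, 10, 5, 5]
Bubble up: no swaps needed
Result: [46, 18, 29, 2, 10, 5, 5]


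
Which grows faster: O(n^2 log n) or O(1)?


constant grows slower than n^2 log n
O(1) is asymptotically smaller; O(n^2 log n) grows faster


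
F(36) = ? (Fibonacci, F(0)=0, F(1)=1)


F(n)=F(n-1)+F(n-2)
...F(34)=5702887, F(35)=9227465, F(36)=14930352


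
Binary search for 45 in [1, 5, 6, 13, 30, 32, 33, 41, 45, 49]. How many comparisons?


Search for 45:
[0,9] mid=4 arr[4]=30
[5,9] mid=7 arr[7]=41
[8,9] mid=8 arr[8]=45
Total: 3 comparisons


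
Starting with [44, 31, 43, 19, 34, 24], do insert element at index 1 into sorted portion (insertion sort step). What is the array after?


After one pass: [31, 44, 43, 19, 34, 24]


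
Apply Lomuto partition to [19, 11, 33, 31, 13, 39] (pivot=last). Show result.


Elements <= 39 go left of pivot.
Result: [19, 11, 33, 31, 13, 39], pivot at index 5


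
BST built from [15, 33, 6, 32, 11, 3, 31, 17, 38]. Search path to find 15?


BST root = 15
Search for 15: compare at each node
Path: [15]


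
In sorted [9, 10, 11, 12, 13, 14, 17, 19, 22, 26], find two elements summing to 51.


Two pointers: lo=0, hi=9
No pair sums to 51


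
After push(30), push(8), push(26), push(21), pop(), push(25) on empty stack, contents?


push(30) -> [30]
push(8) -> [30, 8]
push(26) -> [30, 8, 26]
push(21) -> [30, 8, 26, 21]
pop() returns 21 -> [30, 8, 26]
push(25) -> [30, 8, 26, 25]
Final stack (bottom to top): [30, 8, 26, 25]


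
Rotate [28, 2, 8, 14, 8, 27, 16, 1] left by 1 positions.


Left rotate by 1: [2, 8, 14, 8, 27, 16, 1, 28]


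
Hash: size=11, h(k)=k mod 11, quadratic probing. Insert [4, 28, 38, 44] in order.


Insertions: 4->slot 4; 28->slot 6; 38->slot 5; 44->slot 0
Table: [44, None, None, None, 4, 38, 28, None, None, None, None]


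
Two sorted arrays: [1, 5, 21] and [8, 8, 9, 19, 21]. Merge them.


Compare heads, take smaller each step.
Merged: [1, 5, 8, 8, 9, 19, 21, 21]


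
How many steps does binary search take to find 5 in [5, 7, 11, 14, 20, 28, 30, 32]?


Search for 5:
[0,7] mid=3 arr[3]=14
[0,2] mid=1 arr[1]=7
[0,0] mid=0 arr[0]=5
Total: 3 comparisons


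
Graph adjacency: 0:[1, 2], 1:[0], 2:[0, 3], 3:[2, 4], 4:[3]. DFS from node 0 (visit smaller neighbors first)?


DFS stack-based: start with [0]
Visit order: [0, 1, 2, 3, 4]


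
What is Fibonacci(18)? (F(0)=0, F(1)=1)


F(n)=F(n-1)+F(n-2)
...F(16)=987, F(17)=1597, F(18)=2584


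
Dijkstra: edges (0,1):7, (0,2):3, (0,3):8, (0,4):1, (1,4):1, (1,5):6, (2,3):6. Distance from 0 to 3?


Dijkstra from 0:
Distances: {0: 0, 1: 2, 2: 3, 3: 8, 4: 1, 5: 8}
Shortest distance to 3 = 8, path = [0, 3]


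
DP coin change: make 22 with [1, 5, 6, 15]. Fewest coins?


dp[0]=0; dp[i]=1+min(dp[i-c] for c in coins)
...dp[17]=3, dp[18]=3, dp[19]=4, dp[20]=2, dp[21]=2, dp[22]=3
Minimum coins for 22 = 3


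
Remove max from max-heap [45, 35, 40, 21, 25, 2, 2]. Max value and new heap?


Max = 45
Replace root with last, heapify down
Resulting heap: [40, 35, 2, 21, 25, 2]


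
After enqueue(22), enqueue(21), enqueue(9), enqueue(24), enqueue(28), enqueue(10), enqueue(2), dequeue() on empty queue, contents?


enqueue(22) -> [22]
enqueue(21) -> [22, 21]
enqueue(9) -> [22, 21, 9]
enqueue(24) -> [22, 21, 9, 24]
enqueue(28) -> [22, 21, 9, 24, 28]
enqueue(10) -> [22, 21, 9, 24, 28, 10]
enqueue(2) -> [22, 21, 9, 24, 28, 10, 2]
dequeue() returns 22 -> [21, 9, 24, 28, 10, 2]
Final queue (front to back): [21, 9, 24, 28, 10, 2]


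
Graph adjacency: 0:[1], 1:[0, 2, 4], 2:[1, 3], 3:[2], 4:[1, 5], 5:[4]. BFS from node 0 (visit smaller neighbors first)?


BFS queue: start with [0]
Visit order: [0, 1, 2, 4, 3, 5]


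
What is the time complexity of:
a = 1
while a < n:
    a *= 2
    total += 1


Per nesting level: O(log n) = O(log n)
Complexity: O(log n)


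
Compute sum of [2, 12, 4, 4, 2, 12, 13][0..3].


Prefix sums: [0, 2, 14, 18, 22, 24, 36, 49]
Sum[0..3] = prefix[4] - prefix[0] = 22 - 0 = 22


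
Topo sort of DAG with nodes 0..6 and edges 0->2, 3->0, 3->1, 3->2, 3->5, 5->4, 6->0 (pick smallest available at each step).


Kahn's algorithm, process smallest node first
Order: [3, 1, 5, 4, 6, 0, 2]


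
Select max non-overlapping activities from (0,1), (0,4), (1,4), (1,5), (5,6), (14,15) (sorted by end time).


Greedy: pick earliest-ending, then skip overlaps.
Selected (4 activities): [(0, 1), (1, 4), (5, 6), (14, 15)]


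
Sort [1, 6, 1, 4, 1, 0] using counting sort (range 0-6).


Count array: [1, 3, 0, 0, 1, 0, 1]
Reconstruct: [0, 1, 1, 1, 4, 6]


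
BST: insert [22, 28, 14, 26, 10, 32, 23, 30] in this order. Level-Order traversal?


Root = 22; build tree by BST insertion.
Level-Order traversal: [22, 14, 28, 10, 26, 32, 23, 30]


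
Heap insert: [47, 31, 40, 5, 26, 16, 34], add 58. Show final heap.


Append 58: [47, 31, 40, 5, 26, 16, 34, 58]
Bubble up: swap idx 7(58) with idx 3(5); swap idx 3(58) with idx 1(31); swap idx 1(58) with idx 0(47)
Result: [58, 47, 40, 31, 26, 16, 34, 5]


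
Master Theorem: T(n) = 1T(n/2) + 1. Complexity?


a=1, b=2, c=0. log_2(1)=0 = c=0. Case 2: O(n^c log n) = O(log n)
Complexity: O(log n)


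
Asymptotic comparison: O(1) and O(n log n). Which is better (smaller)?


constant grows slower than linearithmic
O(1) is asymptotically smaller; O(n log n) grows faster


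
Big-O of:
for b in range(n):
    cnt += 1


Per nesting level: O(n) = O(n)
Complexity: O(n)


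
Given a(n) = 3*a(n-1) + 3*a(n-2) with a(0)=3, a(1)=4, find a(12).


Build bottom-up:
...a(10)=853416, a(11)=3235545, a(12)=3*3235545+3*853416=12266883


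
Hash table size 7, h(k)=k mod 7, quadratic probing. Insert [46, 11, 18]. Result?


Insertions: 46->slot 4; 11->slot 5; 18->slot 1
Table: [None, 18, None, None, 46, 11, None]


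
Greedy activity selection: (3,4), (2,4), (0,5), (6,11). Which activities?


Greedy: pick earliest-ending, then skip overlaps.
Selected (2 activities): [(3, 4), (6, 11)]


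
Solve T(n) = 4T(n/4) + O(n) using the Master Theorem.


a=4, b=4, c=1. log_4(4)=1 = c=1. Case 2: O(n^c log n) = O(n log n)
Complexity: O(n log n)


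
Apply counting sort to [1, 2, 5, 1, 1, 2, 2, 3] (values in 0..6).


Count array: [0, 3, 3, 1, 0, 1, 0]
Reconstruct: [1, 1, 1, 2, 2, 2, 3, 5]


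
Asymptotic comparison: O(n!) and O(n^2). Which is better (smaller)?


quadratic grows slower than factorial
O(n^2) is asymptotically smaller; O(n!) grows faster


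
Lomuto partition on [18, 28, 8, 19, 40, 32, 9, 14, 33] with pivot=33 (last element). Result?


Elements <= 33 go left of pivot.
Result: [18, 28, 8, 19, 32, 9, 14, 33, 40], pivot at index 7


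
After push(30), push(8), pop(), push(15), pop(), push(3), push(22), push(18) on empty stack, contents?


push(30) -> [30]
push(8) -> [30, 8]
pop() returns 8 -> [30]
push(15) -> [30, 15]
pop() returns 15 -> [30]
push(3) -> [30, 3]
push(22) -> [30, 3, 22]
push(18) -> [30, 3, 22, 18]
Final stack (bottom to top): [30, 3, 22, 18]


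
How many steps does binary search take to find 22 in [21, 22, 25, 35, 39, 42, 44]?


Search for 22:
[0,6] mid=3 arr[3]=35
[0,2] mid=1 arr[1]=22
Total: 2 comparisons


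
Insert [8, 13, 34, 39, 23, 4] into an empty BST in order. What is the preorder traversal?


Root = 8; build tree by BST insertion.
Preorder traversal: [8, 4, 13, 34, 23, 39]


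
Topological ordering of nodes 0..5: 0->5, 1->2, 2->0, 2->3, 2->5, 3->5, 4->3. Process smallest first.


Kahn's algorithm, process smallest node first
Order: [1, 2, 0, 4, 3, 5]


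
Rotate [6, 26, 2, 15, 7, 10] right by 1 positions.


Right rotate by 1: [10, 6, 26, 2, 15, 7]


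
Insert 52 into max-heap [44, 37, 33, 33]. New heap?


Append 52: [44, 37, 33, 33, 52]
Bubble up: swap idx 4(52) with idx 1(37); swap idx 1(52) with idx 0(44)
Result: [52, 44, 33, 33, 37]


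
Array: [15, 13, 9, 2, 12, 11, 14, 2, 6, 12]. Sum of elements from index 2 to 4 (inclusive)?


Prefix sums: [0, 15, 28, 37, 39, 51, 62, 76, 78, 84, 96]
Sum[2..4] = prefix[5] - prefix[2] = 51 - 28 = 23


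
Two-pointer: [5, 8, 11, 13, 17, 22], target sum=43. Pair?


Two pointers: lo=0, hi=5
No pair sums to 43


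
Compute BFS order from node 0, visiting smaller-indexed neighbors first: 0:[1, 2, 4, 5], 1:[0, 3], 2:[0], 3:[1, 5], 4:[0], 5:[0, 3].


BFS queue: start with [0]
Visit order: [0, 1, 2, 4, 5, 3]


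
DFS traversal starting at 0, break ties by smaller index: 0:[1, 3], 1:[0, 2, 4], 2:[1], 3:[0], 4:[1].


DFS stack-based: start with [0]
Visit order: [0, 1, 2, 4, 3]


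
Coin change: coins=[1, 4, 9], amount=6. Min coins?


dp[0]=0; dp[i]=1+min(dp[i-c] for c in coins)
...dp[1]=1, dp[2]=2, dp[3]=3, dp[4]=1, dp[5]=2, dp[6]=3
Minimum coins for 6 = 3


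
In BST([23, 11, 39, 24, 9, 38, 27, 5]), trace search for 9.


BST root = 23
Search for 9: compare at each node
Path: [23, 11, 9]


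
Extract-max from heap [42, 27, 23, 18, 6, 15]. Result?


Max = 42
Replace root with last, heapify down
Resulting heap: [27, 18, 23, 15, 6]


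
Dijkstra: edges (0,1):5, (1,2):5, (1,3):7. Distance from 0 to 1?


Dijkstra from 0:
Distances: {0: 0, 1: 5, 2: 10, 3: 12}
Shortest distance to 1 = 5, path = [0, 1]


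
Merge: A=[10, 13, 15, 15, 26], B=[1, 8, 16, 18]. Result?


Compare heads, take smaller each step.
Merged: [1, 8, 10, 13, 15, 15, 16, 18, 26]


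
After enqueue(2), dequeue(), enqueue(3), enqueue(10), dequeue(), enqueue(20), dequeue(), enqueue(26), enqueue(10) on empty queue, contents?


enqueue(2) -> [2]
dequeue() returns 2 -> []
enqueue(3) -> [3]
enqueue(10) -> [3, 10]
dequeue() returns 3 -> [10]
enqueue(20) -> [10, 20]
dequeue() returns 10 -> [20]
enqueue(26) -> [20, 26]
enqueue(10) -> [20, 26, 10]
Final queue (front to back): [20, 26, 10]


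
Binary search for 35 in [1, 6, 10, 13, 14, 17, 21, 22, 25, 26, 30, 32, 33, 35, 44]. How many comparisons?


Search for 35:
[0,14] mid=7 arr[7]=22
[8,14] mid=11 arr[11]=32
[12,14] mid=13 arr[13]=35
Total: 3 comparisons


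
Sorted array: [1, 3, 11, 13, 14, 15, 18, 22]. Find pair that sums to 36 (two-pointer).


Two pointers: lo=0, hi=7
Found pair: (14, 22) summing to 36


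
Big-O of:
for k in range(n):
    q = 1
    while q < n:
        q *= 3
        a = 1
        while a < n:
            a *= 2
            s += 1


Per nesting level: O(n) * O(log n) * O(log n) = O(n (log n)^2)
Complexity: O(n (log n)^2)


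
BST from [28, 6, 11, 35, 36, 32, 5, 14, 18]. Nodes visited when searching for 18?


BST root = 28
Search for 18: compare at each node
Path: [28, 6, 11, 14, 18]


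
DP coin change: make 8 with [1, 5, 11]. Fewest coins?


dp[0]=0; dp[i]=1+min(dp[i-c] for c in coins)
...dp[3]=3, dp[4]=4, dp[5]=1, dp[6]=2, dp[7]=3, dp[8]=4
Minimum coins for 8 = 4


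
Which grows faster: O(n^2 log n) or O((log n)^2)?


polylogarithmic grows slower than n^2 log n
O((log n)^2) is asymptotically smaller; O(n^2 log n) grows faster


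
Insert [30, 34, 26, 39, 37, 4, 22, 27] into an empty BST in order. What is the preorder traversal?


Root = 30; build tree by BST insertion.
Preorder traversal: [30, 26, 4, 22, 27, 34, 39, 37]


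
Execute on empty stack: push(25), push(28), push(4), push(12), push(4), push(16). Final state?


push(25) -> [25]
push(28) -> [25, 28]
push(4) -> [25, 28, 4]
push(12) -> [25, 28, 4, 12]
push(4) -> [25, 28, 4, 12, 4]
push(16) -> [25, 28, 4, 12, 4, 16]
Final stack (bottom to top): [25, 28, 4, 12, 4, 16]


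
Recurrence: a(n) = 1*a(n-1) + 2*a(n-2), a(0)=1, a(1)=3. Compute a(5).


Build bottom-up:
...a(3)=11, a(4)=21, a(5)=1*21+2*11=43


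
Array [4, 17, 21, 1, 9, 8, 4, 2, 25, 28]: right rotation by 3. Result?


Right rotate by 3: [2, 25, 28, 4, 17, 21, 1, 9, 8, 4]


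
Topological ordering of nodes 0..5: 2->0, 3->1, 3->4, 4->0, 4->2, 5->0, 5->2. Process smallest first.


Kahn's algorithm, process smallest node first
Order: [3, 1, 4, 5, 2, 0]


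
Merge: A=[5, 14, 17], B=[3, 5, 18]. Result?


Compare heads, take smaller each step.
Merged: [3, 5, 5, 14, 17, 18]


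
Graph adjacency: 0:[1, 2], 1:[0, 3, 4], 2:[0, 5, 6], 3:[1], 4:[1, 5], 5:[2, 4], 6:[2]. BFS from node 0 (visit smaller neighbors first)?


BFS queue: start with [0]
Visit order: [0, 1, 2, 3, 4, 5, 6]


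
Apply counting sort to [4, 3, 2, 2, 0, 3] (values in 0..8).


Count array: [1, 0, 2, 2, 1, 0, 0, 0, 0]
Reconstruct: [0, 2, 2, 3, 3, 4]


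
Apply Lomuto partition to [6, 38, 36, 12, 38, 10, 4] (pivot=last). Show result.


Elements <= 4 go left of pivot.
Result: [4, 38, 36, 12, 38, 10, 6], pivot at index 0


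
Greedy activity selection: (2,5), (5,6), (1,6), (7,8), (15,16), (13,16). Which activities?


Greedy: pick earliest-ending, then skip overlaps.
Selected (4 activities): [(2, 5), (5, 6), (7, 8), (15, 16)]


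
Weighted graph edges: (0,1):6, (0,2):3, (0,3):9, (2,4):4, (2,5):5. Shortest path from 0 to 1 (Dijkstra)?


Dijkstra from 0:
Distances: {0: 0, 1: 6, 2: 3, 3: 9, 4: 7, 5: 8}
Shortest distance to 1 = 6, path = [0, 1]


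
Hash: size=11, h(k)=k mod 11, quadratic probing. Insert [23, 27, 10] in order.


Insertions: 23->slot 1; 27->slot 5; 10->slot 10
Table: [None, 23, None, None, None, 27, None, None, None, None, 10]


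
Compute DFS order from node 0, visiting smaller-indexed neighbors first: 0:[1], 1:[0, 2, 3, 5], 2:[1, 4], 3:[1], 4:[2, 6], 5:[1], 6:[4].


DFS stack-based: start with [0]
Visit order: [0, 1, 2, 4, 6, 3, 5]


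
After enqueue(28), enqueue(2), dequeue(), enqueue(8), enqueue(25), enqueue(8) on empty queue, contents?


enqueue(28) -> [28]
enqueue(2) -> [28, 2]
dequeue() returns 28 -> [2]
enqueue(8) -> [2, 8]
enqueue(25) -> [2, 8, 25]
enqueue(8) -> [2, 8, 25, 8]
Final queue (front to back): [2, 8, 25, 8]


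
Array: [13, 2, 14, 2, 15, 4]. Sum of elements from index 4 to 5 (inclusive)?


Prefix sums: [0, 13, 15, 29, 31, 46, 50]
Sum[4..5] = prefix[6] - prefix[4] = 50 - 31 = 19


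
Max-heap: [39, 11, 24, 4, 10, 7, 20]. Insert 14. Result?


Append 14: [39, 11, 24, 4, 10, 7, 20, 14]
Bubble up: swap idx 7(14) with idx 3(4); swap idx 3(14) with idx 1(11)
Result: [39, 14, 24, 11, 10, 7, 20, 4]


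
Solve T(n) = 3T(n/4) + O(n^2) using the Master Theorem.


a=3, b=4, c=2. log_4(3)=0.792 < c=2. Case 3: O(n^c) = O(n^2)
Complexity: O(n^2)


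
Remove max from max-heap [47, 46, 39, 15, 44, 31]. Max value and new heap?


Max = 47
Replace root with last, heapify down
Resulting heap: [46, 44, 39, 15, 31]


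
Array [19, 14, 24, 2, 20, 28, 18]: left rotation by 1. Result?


Left rotate by 1: [14, 24, 2, 20, 28, 18, 19]


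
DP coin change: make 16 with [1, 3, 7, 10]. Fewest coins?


dp[0]=0; dp[i]=1+min(dp[i-c] for c in coins)
...dp[11]=2, dp[12]=3, dp[13]=2, dp[14]=2, dp[15]=3, dp[16]=3
Minimum coins for 16 = 3


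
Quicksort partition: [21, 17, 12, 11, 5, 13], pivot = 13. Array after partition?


Elements <= 13 go left of pivot.
Result: [12, 11, 5, 13, 21, 17], pivot at index 3


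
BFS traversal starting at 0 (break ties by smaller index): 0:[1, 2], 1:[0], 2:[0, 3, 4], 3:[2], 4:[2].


BFS queue: start with [0]
Visit order: [0, 1, 2, 3, 4]


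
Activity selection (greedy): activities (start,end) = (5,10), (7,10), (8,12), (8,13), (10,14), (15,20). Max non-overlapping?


Greedy: pick earliest-ending, then skip overlaps.
Selected (3 activities): [(5, 10), (10, 14), (15, 20)]


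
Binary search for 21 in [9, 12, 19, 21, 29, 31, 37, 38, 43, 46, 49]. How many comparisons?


Search for 21:
[0,10] mid=5 arr[5]=31
[0,4] mid=2 arr[2]=19
[3,4] mid=3 arr[3]=21
Total: 3 comparisons


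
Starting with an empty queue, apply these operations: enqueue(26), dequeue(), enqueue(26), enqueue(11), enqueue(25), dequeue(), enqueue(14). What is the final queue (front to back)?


enqueue(26) -> [26]
dequeue() returns 26 -> []
enqueue(26) -> [26]
enqueue(11) -> [26, 11]
enqueue(25) -> [26, 11, 25]
dequeue() returns 26 -> [11, 25]
enqueue(14) -> [11, 25, 14]
Final queue (front to back): [11, 25, 14]


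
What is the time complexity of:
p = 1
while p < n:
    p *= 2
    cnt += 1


Per nesting level: O(log n) = O(log n)
Complexity: O(log n)


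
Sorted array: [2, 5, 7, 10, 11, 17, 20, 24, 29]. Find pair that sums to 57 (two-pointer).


Two pointers: lo=0, hi=8
No pair sums to 57


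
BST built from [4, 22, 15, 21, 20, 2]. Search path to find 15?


BST root = 4
Search for 15: compare at each node
Path: [4, 22, 15]


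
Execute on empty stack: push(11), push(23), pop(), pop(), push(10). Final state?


push(11) -> [11]
push(23) -> [11, 23]
pop() returns 23 -> [11]
pop() returns 11 -> []
push(10) -> [10]
Final stack (bottom to top): [10]


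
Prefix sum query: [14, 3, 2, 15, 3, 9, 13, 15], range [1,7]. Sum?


Prefix sums: [0, 14, 17, 19, 34, 37, 46, 59, 74]
Sum[1..7] = prefix[8] - prefix[1] = 74 - 14 = 60


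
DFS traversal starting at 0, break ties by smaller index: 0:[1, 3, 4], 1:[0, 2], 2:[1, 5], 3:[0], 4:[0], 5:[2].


DFS stack-based: start with [0]
Visit order: [0, 1, 2, 5, 3, 4]


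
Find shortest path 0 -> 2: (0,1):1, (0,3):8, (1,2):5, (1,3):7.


Dijkstra from 0:
Distances: {0: 0, 1: 1, 2: 6, 3: 8}
Shortest distance to 2 = 6, path = [0, 1, 2]


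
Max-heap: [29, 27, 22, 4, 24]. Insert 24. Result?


Append 24: [29, 27, 22, 4, 24, 24]
Bubble up: swap idx 5(24) with idx 2(22)
Result: [29, 27, 24, 4, 24, 22]


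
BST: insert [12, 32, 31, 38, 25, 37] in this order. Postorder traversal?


Root = 12; build tree by BST insertion.
Postorder traversal: [25, 31, 37, 38, 32, 12]


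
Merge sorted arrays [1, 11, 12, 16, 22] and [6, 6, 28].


Compare heads, take smaller each step.
Merged: [1, 6, 6, 11, 12, 16, 22, 28]


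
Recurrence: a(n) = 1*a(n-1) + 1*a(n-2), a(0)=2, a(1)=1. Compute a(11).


Build bottom-up:
...a(9)=76, a(10)=123, a(11)=1*123+1*76=199


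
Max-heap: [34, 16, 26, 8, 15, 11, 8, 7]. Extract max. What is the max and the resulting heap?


Max = 34
Replace root with last, heapify down
Resulting heap: [26, 16, 11, 8, 15, 7, 8]


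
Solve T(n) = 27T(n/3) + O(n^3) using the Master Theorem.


a=27, b=3, c=3. log_3(27)=3 = c=3. Case 2: O(n^c log n) = O(n^3 log n)
Complexity: O(n^3 log n)
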